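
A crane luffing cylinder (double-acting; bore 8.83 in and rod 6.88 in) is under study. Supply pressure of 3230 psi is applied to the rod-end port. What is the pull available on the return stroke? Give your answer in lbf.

F ≈ 77700 lbf

Rod-side annular area A_ann = π/4 × (8.83² − 6.88²) = 24.06 in^2
On retraction the pressure acts on the annular area (bore minus rod).
F = P × A_ann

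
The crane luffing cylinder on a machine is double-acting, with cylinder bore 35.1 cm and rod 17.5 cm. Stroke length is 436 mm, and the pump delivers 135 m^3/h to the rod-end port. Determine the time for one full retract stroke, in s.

Rod-side annular area A_ann = π/4 × (35.1² − 17.5²) = 727.1 cm^2
Swept volume V = A × L; t = V / Q = A·L / Q

t ≈ 0.845 s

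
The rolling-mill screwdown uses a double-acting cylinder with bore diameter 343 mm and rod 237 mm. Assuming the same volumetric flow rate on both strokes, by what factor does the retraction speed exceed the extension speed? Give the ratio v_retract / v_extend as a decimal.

Cap-side area A_cap = π/4 × (343 mm)² = 92400 mm^2
Rod-side annular area A_ann = π/4 × (343² − 237²) = 48290 mm^2
For equal Q, v ∝ 1/A, so v_ret/v_ext = A_cap/A_ann.

v_ret/v_ext ≈ 1.91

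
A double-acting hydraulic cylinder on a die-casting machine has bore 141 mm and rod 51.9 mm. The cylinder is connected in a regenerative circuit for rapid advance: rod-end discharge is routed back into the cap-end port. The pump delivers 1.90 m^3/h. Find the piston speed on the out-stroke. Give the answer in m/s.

In regeneration the rod-end outflow joins the pump flow into the cap end, so the net volume the pump must supply per unit advance equals the rod cross-section area.
Rod cross-section A_rod = π/4 × (51.9 mm)² = 2116 mm^2
v = Q_pump / A_rod

v ≈ 0.249 m/s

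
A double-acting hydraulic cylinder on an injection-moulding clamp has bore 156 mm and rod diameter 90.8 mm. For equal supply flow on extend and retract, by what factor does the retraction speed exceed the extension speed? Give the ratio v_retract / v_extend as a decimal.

Cap-side area A_cap = π/4 × (156 mm)² = 19110 mm^2
Rod-side annular area A_ann = π/4 × (156² − 90.8²) = 12640 mm^2
For equal Q, v ∝ 1/A, so v_ret/v_ext = A_cap/A_ann.

v_ret/v_ext ≈ 1.51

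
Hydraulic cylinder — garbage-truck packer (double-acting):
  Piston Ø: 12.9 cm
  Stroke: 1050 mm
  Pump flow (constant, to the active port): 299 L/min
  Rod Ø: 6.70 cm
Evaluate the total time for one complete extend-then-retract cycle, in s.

t ≈ 4.76 s

Cap-side area A_cap = π/4 × (12.9 cm)² = 130.7 cm^2
Rod-side annular area A_ann = π/4 × (12.9² − 6.70²) = 95.44 cm^2
t_ext = A_cap·L/Q = 2.754 s
t_ret = A_ann·L/Q = 2.011 s
t_cycle = t_ext + t_ret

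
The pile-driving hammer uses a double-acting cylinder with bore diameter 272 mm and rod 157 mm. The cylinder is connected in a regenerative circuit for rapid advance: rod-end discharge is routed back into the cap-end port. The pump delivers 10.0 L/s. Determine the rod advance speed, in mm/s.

In regeneration the rod-end outflow joins the pump flow into the cap end, so the net volume the pump must supply per unit advance equals the rod cross-section area.
Rod cross-section A_rod = π/4 × (157 mm)² = 19360 mm^2
v = Q_pump / A_rod

v ≈ 517 mm/s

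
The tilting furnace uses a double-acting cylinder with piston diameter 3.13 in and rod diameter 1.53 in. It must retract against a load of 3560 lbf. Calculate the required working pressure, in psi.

P ≈ 608 psi

Rod-side annular area A_ann = π/4 × (3.13² − 1.53²) = 5.856 in^2
Retraction: pressure acts on the annular area.
P = F / A = 3560 lbf / A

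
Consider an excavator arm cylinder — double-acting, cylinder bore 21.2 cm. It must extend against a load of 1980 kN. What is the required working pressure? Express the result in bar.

Cap-side area A_cap = π/4 × (21.2 cm)² = 353.0 cm^2
P = F / A = 1980 kN / A

P ≈ 561 bar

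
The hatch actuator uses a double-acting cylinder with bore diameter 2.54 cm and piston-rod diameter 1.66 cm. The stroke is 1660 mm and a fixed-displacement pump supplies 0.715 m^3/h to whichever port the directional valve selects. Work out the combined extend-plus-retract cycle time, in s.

t ≈ 6.66 s

Cap-side area A_cap = π/4 × (2.54 cm)² = 5.067 cm^2
Rod-side annular area A_ann = π/4 × (2.54² − 1.66²) = 2.903 cm^2
t_ext = A_cap·L/Q = 4.235 s
t_ret = A_ann·L/Q = 2.426 s
t_cycle = t_ext + t_ret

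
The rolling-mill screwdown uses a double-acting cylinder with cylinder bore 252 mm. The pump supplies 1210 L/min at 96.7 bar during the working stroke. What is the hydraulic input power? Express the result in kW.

W ≈ 195 kW

Hydraulic power = P × Q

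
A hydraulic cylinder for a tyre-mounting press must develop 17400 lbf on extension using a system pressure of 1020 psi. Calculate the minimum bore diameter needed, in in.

D ≈ 4.66 in

Extension force acts on the full piston face: F = P × (π/4)D².
D = √(4F / (πP)) = √(4 × 17400 lbf / (π × 1020 psi))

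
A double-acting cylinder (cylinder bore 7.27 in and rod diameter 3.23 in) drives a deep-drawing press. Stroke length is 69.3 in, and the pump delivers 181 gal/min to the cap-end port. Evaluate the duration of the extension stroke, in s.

t ≈ 4.13 s

Cap-side area A_cap = π/4 × (7.27 in)² = 41.51 in^2
Swept volume V = A × L; t = V / Q = A·L / Q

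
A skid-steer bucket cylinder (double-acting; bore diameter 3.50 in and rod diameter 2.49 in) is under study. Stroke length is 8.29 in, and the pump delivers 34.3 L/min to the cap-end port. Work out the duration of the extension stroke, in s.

t ≈ 2.29 s

Cap-side area A_cap = π/4 × (3.50 in)² = 9.621 in^2
Swept volume V = A × L; t = V / Q = A·L / Q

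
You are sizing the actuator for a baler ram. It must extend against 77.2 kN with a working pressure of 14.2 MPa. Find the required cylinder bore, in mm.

D ≈ 83.2 mm

Extension force acts on the full piston face: F = P × (π/4)D².
D = √(4F / (πP)) = √(4 × 77.2 kN / (π × 14.2 MPa))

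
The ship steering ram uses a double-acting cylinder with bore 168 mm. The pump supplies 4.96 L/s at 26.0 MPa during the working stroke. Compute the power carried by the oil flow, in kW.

W ≈ 129 kW

Hydraulic power = P × Q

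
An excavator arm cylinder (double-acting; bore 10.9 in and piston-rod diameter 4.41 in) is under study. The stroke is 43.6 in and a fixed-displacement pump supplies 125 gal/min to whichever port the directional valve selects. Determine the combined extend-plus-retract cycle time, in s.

t ≈ 15.5 s

Cap-side area A_cap = π/4 × (10.9 in)² = 93.31 in^2
Rod-side annular area A_ann = π/4 × (10.9² − 4.41²) = 78.04 in^2
t_ext = A_cap·L/Q = 8.454 s
t_ret = A_ann·L/Q = 7.070 s
t_cycle = t_ext + t_ret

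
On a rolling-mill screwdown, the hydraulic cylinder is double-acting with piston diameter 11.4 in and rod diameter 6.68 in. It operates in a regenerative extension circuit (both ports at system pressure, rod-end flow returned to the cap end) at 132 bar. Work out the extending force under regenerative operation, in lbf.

With equal pressure on both faces, forces on the annular region cancel; the net push is pressure × rod cross-section.
Rod cross-section A_rod = π/4 × (6.68 in)² = 35.05 in^2
F = P × A_rod

F ≈ 67100 lbf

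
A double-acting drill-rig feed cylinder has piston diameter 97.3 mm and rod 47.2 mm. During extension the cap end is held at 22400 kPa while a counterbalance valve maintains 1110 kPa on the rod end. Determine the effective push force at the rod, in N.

F ≈ 1.60e5 N

Cap-side area A_cap = π/4 × (97.3 mm)² = 7436 mm^2
Rod-side annular area A_ann = π/4 × (97.3² − 47.2²) = 5686 mm^2
Net thrust = P_cap·A_cap − P_rod·A_ann = 1.666e5 N − 6311 N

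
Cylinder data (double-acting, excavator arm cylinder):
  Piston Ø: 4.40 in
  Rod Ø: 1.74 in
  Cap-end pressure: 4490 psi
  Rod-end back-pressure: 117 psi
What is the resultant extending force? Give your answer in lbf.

F ≈ 66800 lbf

Cap-side area A_cap = π/4 × (4.40 in)² = 15.21 in^2
Rod-side annular area A_ann = π/4 × (4.40² − 1.74²) = 12.83 in^2
Net thrust = P_cap·A_cap − P_rod·A_ann = 68270 lbf − 1501 lbf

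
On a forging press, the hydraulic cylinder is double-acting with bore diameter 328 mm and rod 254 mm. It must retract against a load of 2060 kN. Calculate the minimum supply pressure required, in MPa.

P ≈ 60.9 MPa

Rod-side annular area A_ann = π/4 × (328² − 254²) = 33830 mm^2
Retraction: pressure acts on the annular area.
P = F / A = 2060 kN / A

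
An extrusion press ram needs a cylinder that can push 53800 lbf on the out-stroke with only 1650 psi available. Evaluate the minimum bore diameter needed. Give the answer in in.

D ≈ 6.44 in

Extension force acts on the full piston face: F = P × (π/4)D².
D = √(4F / (πP)) = √(4 × 53800 lbf / (π × 1650 psi))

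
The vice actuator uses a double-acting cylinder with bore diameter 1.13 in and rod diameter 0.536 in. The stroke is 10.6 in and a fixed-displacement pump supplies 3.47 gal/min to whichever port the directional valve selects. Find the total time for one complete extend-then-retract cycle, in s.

t ≈ 1.41 s

Cap-side area A_cap = π/4 × (1.13 in)² = 1.003 in^2
Rod-side annular area A_ann = π/4 × (1.13² − 0.536²) = 0.7772 in^2
t_ext = A_cap·L/Q = 0.7957 s
t_ret = A_ann·L/Q = 0.6167 s
t_cycle = t_ext + t_ret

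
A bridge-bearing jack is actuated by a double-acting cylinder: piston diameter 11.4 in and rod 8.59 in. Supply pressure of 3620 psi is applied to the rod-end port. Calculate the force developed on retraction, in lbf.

Rod-side annular area A_ann = π/4 × (11.4² − 8.59²) = 44.12 in^2
On retraction the pressure acts on the annular area (bore minus rod).
F = P × A_ann

F ≈ 1.60e5 lbf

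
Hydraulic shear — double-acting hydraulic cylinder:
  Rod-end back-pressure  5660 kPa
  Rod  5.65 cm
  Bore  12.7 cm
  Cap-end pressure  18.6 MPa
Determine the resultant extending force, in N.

F ≈ 1.78e5 N

Cap-side area A_cap = π/4 × (12.7 cm)² = 126.7 cm^2
Rod-side annular area A_ann = π/4 × (12.7² − 5.65²) = 101.6 cm^2
Net thrust = P_cap·A_cap − P_rod·A_ann = 2.356e5 N − 57510 N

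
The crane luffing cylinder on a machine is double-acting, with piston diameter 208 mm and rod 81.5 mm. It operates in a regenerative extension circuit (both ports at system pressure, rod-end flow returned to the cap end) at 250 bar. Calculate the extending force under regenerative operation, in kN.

With equal pressure on both faces, forces on the annular region cancel; the net push is pressure × rod cross-section.
Rod cross-section A_rod = π/4 × (81.5 mm)² = 5217 mm^2
F = P × A_rod

F ≈ 130 kN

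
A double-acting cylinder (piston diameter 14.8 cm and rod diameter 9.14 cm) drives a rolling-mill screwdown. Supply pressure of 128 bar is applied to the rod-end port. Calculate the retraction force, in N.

F ≈ 1.36e5 N

Rod-side annular area A_ann = π/4 × (14.8² − 9.14²) = 106.4 cm^2
On retraction the pressure acts on the annular area (bore minus rod).
F = P × A_ann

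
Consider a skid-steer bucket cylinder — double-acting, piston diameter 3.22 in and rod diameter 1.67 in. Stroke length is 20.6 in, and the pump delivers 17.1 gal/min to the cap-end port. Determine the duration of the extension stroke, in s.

t ≈ 2.55 s

Cap-side area A_cap = π/4 × (3.22 in)² = 8.143 in^2
Swept volume V = A × L; t = V / Q = A·L / Q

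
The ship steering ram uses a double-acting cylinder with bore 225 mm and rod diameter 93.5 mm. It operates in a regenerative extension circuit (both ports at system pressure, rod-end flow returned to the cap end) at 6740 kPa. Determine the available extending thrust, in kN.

With equal pressure on both faces, forces on the annular region cancel; the net push is pressure × rod cross-section.
Rod cross-section A_rod = π/4 × (93.5 mm)² = 6866 mm^2
F = P × A_rod

F ≈ 46.3 kN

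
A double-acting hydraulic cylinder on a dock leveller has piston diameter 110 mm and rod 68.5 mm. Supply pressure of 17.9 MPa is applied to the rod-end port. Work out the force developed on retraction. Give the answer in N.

F ≈ 1.04e5 N

Rod-side annular area A_ann = π/4 × (110² − 68.5²) = 5818 mm^2
On retraction the pressure acts on the annular area (bore minus rod).
F = P × A_ann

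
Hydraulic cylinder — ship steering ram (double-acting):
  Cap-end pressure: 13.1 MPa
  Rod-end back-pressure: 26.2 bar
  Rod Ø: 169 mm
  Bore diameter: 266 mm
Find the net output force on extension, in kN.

Cap-side area A_cap = π/4 × (266 mm)² = 55570 mm^2
Rod-side annular area A_ann = π/4 × (266² − 169²) = 33140 mm^2
Net thrust = P_cap·A_cap − P_rod·A_ann = 728.0 kN − 86.83 kN

F ≈ 641 kN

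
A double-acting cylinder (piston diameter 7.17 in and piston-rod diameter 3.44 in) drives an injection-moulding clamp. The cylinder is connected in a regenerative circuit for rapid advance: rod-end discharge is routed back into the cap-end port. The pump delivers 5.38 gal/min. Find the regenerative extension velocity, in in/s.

v ≈ 2.23 in/s

In regeneration the rod-end outflow joins the pump flow into the cap end, so the net volume the pump must supply per unit advance equals the rod cross-section area.
Rod cross-section A_rod = π/4 × (3.44 in)² = 9.294 in^2
v = Q_pump / A_rod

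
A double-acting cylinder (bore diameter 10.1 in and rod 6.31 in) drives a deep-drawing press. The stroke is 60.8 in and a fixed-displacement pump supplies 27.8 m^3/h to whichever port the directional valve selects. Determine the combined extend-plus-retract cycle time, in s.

t ≈ 16.6 s

Cap-side area A_cap = π/4 × (10.1 in)² = 80.12 in^2
Rod-side annular area A_ann = π/4 × (10.1² − 6.31²) = 48.85 in^2
t_ext = A_cap·L/Q = 10.34 s
t_ret = A_ann·L/Q = 6.302 s
t_cycle = t_ext + t_ret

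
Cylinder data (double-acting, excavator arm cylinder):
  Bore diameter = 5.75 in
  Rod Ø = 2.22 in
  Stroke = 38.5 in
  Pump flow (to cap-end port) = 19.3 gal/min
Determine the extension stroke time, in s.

Cap-side area A_cap = π/4 × (5.75 in)² = 25.97 in^2
Swept volume V = A × L; t = V / Q = A·L / Q

t ≈ 13.5 s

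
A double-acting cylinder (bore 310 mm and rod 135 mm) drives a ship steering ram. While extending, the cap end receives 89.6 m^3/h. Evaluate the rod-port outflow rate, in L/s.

Cap-side area A_cap = π/4 × (310 mm)² = 75480 mm^2
Rod-side annular area A_ann = π/4 × (310² − 135²) = 61160 mm^2
Piston speed v = Q_in/A_cap; rod-end outflow Q_out = v × A_ann = Q_in × A_ann/A_cap.

Q_out ≈ 20.2 L/s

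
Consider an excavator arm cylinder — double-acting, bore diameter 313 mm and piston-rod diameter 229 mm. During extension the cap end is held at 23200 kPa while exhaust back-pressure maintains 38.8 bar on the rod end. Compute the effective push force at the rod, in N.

F ≈ 1.65e6 N

Cap-side area A_cap = π/4 × (313 mm)² = 76940 mm^2
Rod-side annular area A_ann = π/4 × (313² − 229²) = 35760 mm^2
Net thrust = P_cap·A_cap − P_rod·A_ann = 1.785e6 N − 1.387e5 N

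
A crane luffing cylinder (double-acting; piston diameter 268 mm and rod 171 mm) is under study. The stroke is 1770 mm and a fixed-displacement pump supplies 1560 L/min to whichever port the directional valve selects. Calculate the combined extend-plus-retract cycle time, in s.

Cap-side area A_cap = π/4 × (268 mm)² = 56410 mm^2
Rod-side annular area A_ann = π/4 × (268² − 171²) = 33440 mm^2
t_ext = A_cap·L/Q = 3.840 s
t_ret = A_ann·L/Q = 2.277 s
t_cycle = t_ext + t_ret

t ≈ 6.12 s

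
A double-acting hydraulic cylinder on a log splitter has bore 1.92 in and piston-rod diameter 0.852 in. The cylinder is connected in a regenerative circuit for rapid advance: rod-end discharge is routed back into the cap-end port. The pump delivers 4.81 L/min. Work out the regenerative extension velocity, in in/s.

In regeneration the rod-end outflow joins the pump flow into the cap end, so the net volume the pump must supply per unit advance equals the rod cross-section area.
Rod cross-section A_rod = π/4 × (0.852 in)² = 0.5701 in^2
v = Q_pump / A_rod

v ≈ 8.58 in/s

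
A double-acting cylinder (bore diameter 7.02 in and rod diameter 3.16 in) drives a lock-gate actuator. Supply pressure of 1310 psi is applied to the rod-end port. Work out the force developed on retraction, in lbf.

Rod-side annular area A_ann = π/4 × (7.02² − 3.16²) = 30.86 in^2
On retraction the pressure acts on the annular area (bore minus rod).
F = P × A_ann

F ≈ 40400 lbf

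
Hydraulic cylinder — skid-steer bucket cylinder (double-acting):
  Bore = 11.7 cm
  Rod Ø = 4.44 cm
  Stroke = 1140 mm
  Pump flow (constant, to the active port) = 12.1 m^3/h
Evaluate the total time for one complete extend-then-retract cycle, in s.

t ≈ 6.77 s

Cap-side area A_cap = π/4 × (11.7 cm)² = 107.5 cm^2
Rod-side annular area A_ann = π/4 × (11.7² − 4.44²) = 92.03 cm^2
t_ext = A_cap·L/Q = 3.647 s
t_ret = A_ann·L/Q = 3.121 s
t_cycle = t_ext + t_ret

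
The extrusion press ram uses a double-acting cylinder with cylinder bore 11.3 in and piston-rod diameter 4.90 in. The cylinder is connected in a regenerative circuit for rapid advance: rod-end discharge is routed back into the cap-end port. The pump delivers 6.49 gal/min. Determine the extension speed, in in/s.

In regeneration the rod-end outflow joins the pump flow into the cap end, so the net volume the pump must supply per unit advance equals the rod cross-section area.
Rod cross-section A_rod = π/4 × (4.90 in)² = 18.86 in^2
v = Q_pump / A_rod

v ≈ 1.33 in/s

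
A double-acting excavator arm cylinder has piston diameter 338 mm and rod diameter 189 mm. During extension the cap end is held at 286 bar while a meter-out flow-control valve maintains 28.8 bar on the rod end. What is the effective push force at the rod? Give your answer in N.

F ≈ 2.39e6 N

Cap-side area A_cap = π/4 × (338 mm)² = 89730 mm^2
Rod-side annular area A_ann = π/4 × (338² − 189²) = 61670 mm^2
Net thrust = P_cap·A_cap − P_rod·A_ann = 2.566e6 N − 1.776e5 N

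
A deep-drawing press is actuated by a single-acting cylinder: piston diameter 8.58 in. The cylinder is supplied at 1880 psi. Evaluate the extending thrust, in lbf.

Cap-side area A_cap = π/4 × (8.58 in)² = 57.82 in^2
F = P × A_cap = 1880 psi × A_cap

F ≈ 1.09e5 lbf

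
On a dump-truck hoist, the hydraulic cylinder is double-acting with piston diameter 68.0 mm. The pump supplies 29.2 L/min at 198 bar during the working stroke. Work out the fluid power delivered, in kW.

W ≈ 9.64 kW

Hydraulic power = P × Q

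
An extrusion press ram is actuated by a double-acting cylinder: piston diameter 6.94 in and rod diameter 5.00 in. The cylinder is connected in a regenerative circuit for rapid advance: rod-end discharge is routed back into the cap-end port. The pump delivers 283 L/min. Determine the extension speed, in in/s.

v ≈ 14.7 in/s

In regeneration the rod-end outflow joins the pump flow into the cap end, so the net volume the pump must supply per unit advance equals the rod cross-section area.
Rod cross-section A_rod = π/4 × (5.00 in)² = 19.63 in^2
v = Q_pump / A_rod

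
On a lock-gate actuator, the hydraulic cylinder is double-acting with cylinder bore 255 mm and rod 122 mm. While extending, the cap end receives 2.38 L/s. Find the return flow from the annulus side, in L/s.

Q_out ≈ 1.84 L/s

Cap-side area A_cap = π/4 × (255 mm)² = 51070 mm^2
Rod-side annular area A_ann = π/4 × (255² − 122²) = 39380 mm^2
Piston speed v = Q_in/A_cap; rod-end outflow Q_out = v × A_ann = Q_in × A_ann/A_cap.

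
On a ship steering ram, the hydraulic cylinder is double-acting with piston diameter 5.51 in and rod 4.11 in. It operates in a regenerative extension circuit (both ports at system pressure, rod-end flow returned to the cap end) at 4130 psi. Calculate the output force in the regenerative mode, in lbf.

With equal pressure on both faces, forces on the annular region cancel; the net push is pressure × rod cross-section.
Rod cross-section A_rod = π/4 × (4.11 in)² = 13.27 in^2
F = P × A_rod

F ≈ 54800 lbf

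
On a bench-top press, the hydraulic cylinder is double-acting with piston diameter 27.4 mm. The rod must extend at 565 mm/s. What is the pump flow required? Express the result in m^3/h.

Q ≈ 1.20 m^3/h

Cap-side area A_cap = π/4 × (27.4 mm)² = 589.6 mm^2
Q = A × v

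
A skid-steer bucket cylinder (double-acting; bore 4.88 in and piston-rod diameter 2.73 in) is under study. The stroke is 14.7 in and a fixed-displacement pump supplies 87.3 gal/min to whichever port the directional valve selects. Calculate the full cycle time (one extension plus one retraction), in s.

t ≈ 1.38 s

Cap-side area A_cap = π/4 × (4.88 in)² = 18.70 in^2
Rod-side annular area A_ann = π/4 × (4.88² − 2.73²) = 12.85 in^2
t_ext = A_cap·L/Q = 0.8180 s
t_ret = A_ann·L/Q = 0.5620 s
t_cycle = t_ext + t_ret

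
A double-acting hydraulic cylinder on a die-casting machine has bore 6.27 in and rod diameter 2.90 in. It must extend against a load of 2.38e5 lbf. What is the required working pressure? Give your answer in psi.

Cap-side area A_cap = π/4 × (6.27 in)² = 30.88 in^2
P = F / A = 2.38e5 lbf / A

P ≈ 7710 psi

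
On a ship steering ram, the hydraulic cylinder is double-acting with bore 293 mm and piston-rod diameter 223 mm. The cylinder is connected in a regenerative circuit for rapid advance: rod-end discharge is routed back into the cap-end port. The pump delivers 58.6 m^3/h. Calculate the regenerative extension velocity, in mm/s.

v ≈ 417 mm/s

In regeneration the rod-end outflow joins the pump flow into the cap end, so the net volume the pump must supply per unit advance equals the rod cross-section area.
Rod cross-section A_rod = π/4 × (223 mm)² = 39060 mm^2
v = Q_pump / A_rod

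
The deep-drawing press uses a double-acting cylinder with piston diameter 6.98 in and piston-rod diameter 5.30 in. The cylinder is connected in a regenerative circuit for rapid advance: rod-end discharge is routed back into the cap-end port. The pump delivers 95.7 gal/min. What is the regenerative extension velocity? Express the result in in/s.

v ≈ 16.7 in/s

In regeneration the rod-end outflow joins the pump flow into the cap end, so the net volume the pump must supply per unit advance equals the rod cross-section area.
Rod cross-section A_rod = π/4 × (5.30 in)² = 22.06 in^2
v = Q_pump / A_rod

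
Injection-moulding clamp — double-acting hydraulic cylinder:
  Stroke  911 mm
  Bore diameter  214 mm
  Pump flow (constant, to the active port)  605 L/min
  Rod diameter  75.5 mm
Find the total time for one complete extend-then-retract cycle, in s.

t ≈ 6.09 s

Cap-side area A_cap = π/4 × (214 mm)² = 35970 mm^2
Rod-side annular area A_ann = π/4 × (214² − 75.5²) = 31490 mm^2
t_ext = A_cap·L/Q = 3.250 s
t_ret = A_ann·L/Q = 2.845 s
t_cycle = t_ext + t_ret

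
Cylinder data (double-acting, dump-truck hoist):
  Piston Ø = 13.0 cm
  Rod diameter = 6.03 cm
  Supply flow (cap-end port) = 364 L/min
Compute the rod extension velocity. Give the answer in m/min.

v ≈ 27.4 m/min

Cap-side area A_cap = π/4 × (13.0 cm)² = 132.7 cm^2
v = Q / A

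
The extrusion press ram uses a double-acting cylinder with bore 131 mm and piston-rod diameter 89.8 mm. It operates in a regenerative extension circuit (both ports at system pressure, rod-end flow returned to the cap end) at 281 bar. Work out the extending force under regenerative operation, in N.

With equal pressure on both faces, forces on the annular region cancel; the net push is pressure × rod cross-section.
Rod cross-section A_rod = π/4 × (89.8 mm)² = 6333 mm^2
F = P × A_rod

F ≈ 1.78e5 N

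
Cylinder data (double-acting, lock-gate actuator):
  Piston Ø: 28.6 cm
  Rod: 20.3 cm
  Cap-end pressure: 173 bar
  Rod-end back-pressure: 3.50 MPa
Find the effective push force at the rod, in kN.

Cap-side area A_cap = π/4 × (28.6 cm)² = 642.4 cm^2
Rod-side annular area A_ann = π/4 × (28.6² − 20.3²) = 318.8 cm^2
Net thrust = P_cap·A_cap − P_rod·A_ann = 1111 kN − 111.6 kN

F ≈ 1000 kN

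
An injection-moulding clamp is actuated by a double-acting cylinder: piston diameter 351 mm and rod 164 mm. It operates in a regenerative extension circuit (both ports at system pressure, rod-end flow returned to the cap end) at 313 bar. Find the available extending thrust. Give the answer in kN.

With equal pressure on both faces, forces on the annular region cancel; the net push is pressure × rod cross-section.
Rod cross-section A_rod = π/4 × (164 mm)² = 21120 mm^2
F = P × A_rod

F ≈ 661 kN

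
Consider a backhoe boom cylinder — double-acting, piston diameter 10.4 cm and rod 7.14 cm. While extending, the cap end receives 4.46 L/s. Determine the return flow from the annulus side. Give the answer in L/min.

Q_out ≈ 141 L/min

Cap-side area A_cap = π/4 × (10.4 cm)² = 84.95 cm^2
Rod-side annular area A_ann = π/4 × (10.4² − 7.14²) = 44.91 cm^2
Piston speed v = Q_in/A_cap; rod-end outflow Q_out = v × A_ann = Q_in × A_ann/A_cap.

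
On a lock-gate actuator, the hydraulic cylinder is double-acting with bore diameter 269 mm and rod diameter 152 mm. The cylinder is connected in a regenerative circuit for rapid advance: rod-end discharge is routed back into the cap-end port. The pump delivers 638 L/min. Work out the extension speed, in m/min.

v ≈ 35.2 m/min

In regeneration the rod-end outflow joins the pump flow into the cap end, so the net volume the pump must supply per unit advance equals the rod cross-section area.
Rod cross-section A_rod = π/4 × (152 mm)² = 18150 mm^2
v = Q_pump / A_rod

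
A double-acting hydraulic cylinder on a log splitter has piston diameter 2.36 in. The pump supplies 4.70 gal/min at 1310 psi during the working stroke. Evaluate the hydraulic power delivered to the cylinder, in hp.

W ≈ 3.59 hp

Hydraulic power = P × Q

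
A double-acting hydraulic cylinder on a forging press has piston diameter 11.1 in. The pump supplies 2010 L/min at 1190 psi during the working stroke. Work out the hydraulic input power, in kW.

Hydraulic power = P × Q

W ≈ 275 kW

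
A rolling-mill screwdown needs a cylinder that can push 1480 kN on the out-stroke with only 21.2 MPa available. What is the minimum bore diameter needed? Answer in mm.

Extension force acts on the full piston face: F = P × (π/4)D².
D = √(4F / (πP)) = √(4 × 1480 kN / (π × 21.2 MPa))

D ≈ 298 mm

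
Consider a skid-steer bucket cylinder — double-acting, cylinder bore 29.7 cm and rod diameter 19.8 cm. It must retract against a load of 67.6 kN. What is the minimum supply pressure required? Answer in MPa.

P ≈ 1.76 MPa

Rod-side annular area A_ann = π/4 × (29.7² − 19.8²) = 384.9 cm^2
Retraction: pressure acts on the annular area.
P = F / A = 67.6 kN / A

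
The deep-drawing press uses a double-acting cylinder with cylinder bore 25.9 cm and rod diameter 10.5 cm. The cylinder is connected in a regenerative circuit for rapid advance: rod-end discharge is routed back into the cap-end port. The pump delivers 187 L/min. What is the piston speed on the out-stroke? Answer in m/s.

In regeneration the rod-end outflow joins the pump flow into the cap end, so the net volume the pump must supply per unit advance equals the rod cross-section area.
Rod cross-section A_rod = π/4 × (10.5 cm)² = 86.59 cm^2
v = Q_pump / A_rod

v ≈ 0.360 m/s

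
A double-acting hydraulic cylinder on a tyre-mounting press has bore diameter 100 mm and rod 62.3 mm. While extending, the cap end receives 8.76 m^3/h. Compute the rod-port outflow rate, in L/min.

Cap-side area A_cap = π/4 × (100 mm)² = 7854 mm^2
Rod-side annular area A_ann = π/4 × (100² − 62.3²) = 4806 mm^2
Piston speed v = Q_in/A_cap; rod-end outflow Q_out = v × A_ann = Q_in × A_ann/A_cap.

Q_out ≈ 89.3 L/min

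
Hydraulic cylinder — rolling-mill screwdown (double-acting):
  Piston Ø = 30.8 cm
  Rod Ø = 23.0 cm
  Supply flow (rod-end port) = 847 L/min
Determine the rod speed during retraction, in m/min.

v ≈ 25.7 m/min

Rod-side annular area A_ann = π/4 × (30.8² − 23.0²) = 329.6 cm^2
Flow into the rod-end port fills the annular volume.
v = Q / A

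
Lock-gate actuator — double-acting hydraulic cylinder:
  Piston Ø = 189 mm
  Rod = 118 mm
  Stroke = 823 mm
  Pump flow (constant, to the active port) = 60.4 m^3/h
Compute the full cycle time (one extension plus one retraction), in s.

Cap-side area A_cap = π/4 × (189 mm)² = 28060 mm^2
Rod-side annular area A_ann = π/4 × (189² − 118²) = 17120 mm^2
t_ext = A_cap·L/Q = 1.376 s
t_ret = A_ann·L/Q = 0.8398 s
t_cycle = t_ext + t_ret

t ≈ 2.22 s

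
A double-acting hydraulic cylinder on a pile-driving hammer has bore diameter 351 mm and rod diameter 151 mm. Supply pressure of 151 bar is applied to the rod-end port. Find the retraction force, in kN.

F ≈ 1190 kN

Rod-side annular area A_ann = π/4 × (351² − 151²) = 78850 mm^2
On retraction the pressure acts on the annular area (bore minus rod).
F = P × A_ann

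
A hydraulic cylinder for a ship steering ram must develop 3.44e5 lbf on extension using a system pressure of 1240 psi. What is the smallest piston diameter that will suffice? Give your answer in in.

D ≈ 18.8 in

Extension force acts on the full piston face: F = P × (π/4)D².
D = √(4F / (πP)) = √(4 × 3.44e5 lbf / (π × 1240 psi))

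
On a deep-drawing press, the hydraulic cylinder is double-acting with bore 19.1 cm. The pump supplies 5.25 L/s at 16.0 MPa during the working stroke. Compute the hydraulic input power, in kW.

Hydraulic power = P × Q

W ≈ 84.0 kW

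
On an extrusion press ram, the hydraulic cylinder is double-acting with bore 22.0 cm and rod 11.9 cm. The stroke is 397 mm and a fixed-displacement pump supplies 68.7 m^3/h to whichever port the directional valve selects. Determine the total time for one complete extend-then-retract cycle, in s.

t ≈ 1.35 s

Cap-side area A_cap = π/4 × (22.0 cm)² = 380.1 cm^2
Rod-side annular area A_ann = π/4 × (22.0² − 11.9²) = 268.9 cm^2
t_ext = A_cap·L/Q = 0.7908 s
t_ret = A_ann·L/Q = 0.5594 s
t_cycle = t_ext + t_ret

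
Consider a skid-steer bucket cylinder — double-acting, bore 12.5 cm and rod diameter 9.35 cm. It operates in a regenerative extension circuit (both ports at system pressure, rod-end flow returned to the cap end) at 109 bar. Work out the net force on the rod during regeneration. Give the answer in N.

F ≈ 74800 N

With equal pressure on both faces, forces on the annular region cancel; the net push is pressure × rod cross-section.
Rod cross-section A_rod = π/4 × (9.35 cm)² = 68.66 cm^2
F = P × A_rod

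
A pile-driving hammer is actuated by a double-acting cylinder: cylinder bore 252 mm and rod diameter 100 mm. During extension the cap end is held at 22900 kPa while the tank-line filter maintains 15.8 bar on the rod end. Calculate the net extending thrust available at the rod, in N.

Cap-side area A_cap = π/4 × (252 mm)² = 49880 mm^2
Rod-side annular area A_ann = π/4 × (252² − 100²) = 42020 mm^2
Net thrust = P_cap·A_cap − P_rod·A_ann = 1.142e6 N − 66390 N

F ≈ 1.08e6 N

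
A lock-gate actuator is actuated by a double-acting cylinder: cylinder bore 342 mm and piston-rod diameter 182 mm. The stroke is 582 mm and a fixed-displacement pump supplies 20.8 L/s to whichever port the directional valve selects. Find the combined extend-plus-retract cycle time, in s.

t ≈ 4.41 s

Cap-side area A_cap = π/4 × (342 mm)² = 91860 mm^2
Rod-side annular area A_ann = π/4 × (342² − 182²) = 65850 mm^2
t_ext = A_cap·L/Q = 2.570 s
t_ret = A_ann·L/Q = 1.842 s
t_cycle = t_ext + t_ret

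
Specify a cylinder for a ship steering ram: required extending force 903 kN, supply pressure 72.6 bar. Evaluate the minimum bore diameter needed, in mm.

D ≈ 398 mm

Extension force acts on the full piston face: F = P × (π/4)D².
D = √(4F / (πP)) = √(4 × 903 kN / (π × 72.6 bar))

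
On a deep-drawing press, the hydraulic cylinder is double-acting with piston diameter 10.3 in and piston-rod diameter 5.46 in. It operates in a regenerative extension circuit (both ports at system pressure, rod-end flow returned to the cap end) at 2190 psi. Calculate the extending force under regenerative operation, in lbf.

F ≈ 51300 lbf

With equal pressure on both faces, forces on the annular region cancel; the net push is pressure × rod cross-section.
Rod cross-section A_rod = π/4 × (5.46 in)² = 23.41 in^2
F = P × A_rod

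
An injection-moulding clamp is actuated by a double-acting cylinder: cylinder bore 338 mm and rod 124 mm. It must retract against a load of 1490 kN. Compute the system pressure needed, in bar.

Rod-side annular area A_ann = π/4 × (338² − 124²) = 77650 mm^2
Retraction: pressure acts on the annular area.
P = F / A = 1490 kN / A

P ≈ 192 bar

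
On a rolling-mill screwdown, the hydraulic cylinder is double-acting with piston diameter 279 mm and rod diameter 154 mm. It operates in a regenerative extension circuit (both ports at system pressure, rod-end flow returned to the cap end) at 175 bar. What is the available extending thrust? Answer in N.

F ≈ 3.26e5 N

With equal pressure on both faces, forces on the annular region cancel; the net push is pressure × rod cross-section.
Rod cross-section A_rod = π/4 × (154 mm)² = 18630 mm^2
F = P × A_rod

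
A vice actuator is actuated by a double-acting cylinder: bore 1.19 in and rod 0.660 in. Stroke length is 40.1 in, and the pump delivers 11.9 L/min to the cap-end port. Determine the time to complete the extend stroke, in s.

Cap-side area A_cap = π/4 × (1.19 in)² = 1.112 in^2
Swept volume V = A × L; t = V / Q = A·L / Q

t ≈ 3.68 s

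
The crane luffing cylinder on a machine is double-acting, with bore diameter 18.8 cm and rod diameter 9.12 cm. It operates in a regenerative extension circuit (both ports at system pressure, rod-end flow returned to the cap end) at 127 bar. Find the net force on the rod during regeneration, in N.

With equal pressure on both faces, forces on the annular region cancel; the net push is pressure × rod cross-section.
Rod cross-section A_rod = π/4 × (9.12 cm)² = 65.33 cm^2
F = P × A_rod

F ≈ 83000 N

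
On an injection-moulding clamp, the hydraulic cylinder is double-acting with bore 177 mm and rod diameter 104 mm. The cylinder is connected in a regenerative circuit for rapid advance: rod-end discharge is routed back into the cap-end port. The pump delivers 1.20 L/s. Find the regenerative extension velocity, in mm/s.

v ≈ 141 mm/s

In regeneration the rod-end outflow joins the pump flow into the cap end, so the net volume the pump must supply per unit advance equals the rod cross-section area.
Rod cross-section A_rod = π/4 × (104 mm)² = 8495 mm^2
v = Q_pump / A_rod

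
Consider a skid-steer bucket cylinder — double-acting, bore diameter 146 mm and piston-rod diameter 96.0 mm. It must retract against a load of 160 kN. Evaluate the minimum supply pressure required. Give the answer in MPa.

Rod-side annular area A_ann = π/4 × (146² − 96.0²) = 9503 mm^2
Retraction: pressure acts on the annular area.
P = F / A = 160 kN / A

P ≈ 16.8 MPa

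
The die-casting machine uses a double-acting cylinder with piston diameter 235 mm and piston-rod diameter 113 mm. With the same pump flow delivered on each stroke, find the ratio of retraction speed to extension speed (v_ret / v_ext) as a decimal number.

Cap-side area A_cap = π/4 × (235 mm)² = 43370 mm^2
Rod-side annular area A_ann = π/4 × (235² − 113²) = 33340 mm^2
For equal Q, v ∝ 1/A, so v_ret/v_ext = A_cap/A_ann.

v_ret/v_ext ≈ 1.30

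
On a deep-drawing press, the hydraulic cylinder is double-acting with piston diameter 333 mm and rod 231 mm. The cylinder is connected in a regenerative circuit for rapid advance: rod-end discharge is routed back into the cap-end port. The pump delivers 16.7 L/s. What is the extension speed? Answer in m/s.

In regeneration the rod-end outflow joins the pump flow into the cap end, so the net volume the pump must supply per unit advance equals the rod cross-section area.
Rod cross-section A_rod = π/4 × (231 mm)² = 41910 mm^2
v = Q_pump / A_rod

v ≈ 0.398 m/s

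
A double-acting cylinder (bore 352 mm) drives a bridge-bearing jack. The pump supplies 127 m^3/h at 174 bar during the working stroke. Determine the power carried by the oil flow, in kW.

Hydraulic power = P × Q

W ≈ 614 kW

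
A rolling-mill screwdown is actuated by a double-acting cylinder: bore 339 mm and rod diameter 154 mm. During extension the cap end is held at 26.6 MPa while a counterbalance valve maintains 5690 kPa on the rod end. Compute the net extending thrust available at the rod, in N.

Cap-side area A_cap = π/4 × (339 mm)² = 90260 mm^2
Rod-side annular area A_ann = π/4 × (339² − 154²) = 71630 mm^2
Net thrust = P_cap·A_cap − P_rod·A_ann = 2.401e6 N − 4.076e5 N

F ≈ 1.99e6 N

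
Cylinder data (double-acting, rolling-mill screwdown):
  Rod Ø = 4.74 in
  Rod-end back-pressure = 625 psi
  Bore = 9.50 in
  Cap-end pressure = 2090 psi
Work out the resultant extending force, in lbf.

Cap-side area A_cap = π/4 × (9.50 in)² = 70.88 in^2
Rod-side annular area A_ann = π/4 × (9.50² − 4.74²) = 53.24 in^2
Net thrust = P_cap·A_cap − P_rod·A_ann = 1.481e5 lbf − 33270 lbf

F ≈ 1.15e5 lbf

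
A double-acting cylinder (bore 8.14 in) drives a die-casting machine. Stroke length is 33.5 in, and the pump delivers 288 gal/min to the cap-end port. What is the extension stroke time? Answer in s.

t ≈ 1.57 s

Cap-side area A_cap = π/4 × (8.14 in)² = 52.04 in^2
Swept volume V = A × L; t = V / Q = A·L / Q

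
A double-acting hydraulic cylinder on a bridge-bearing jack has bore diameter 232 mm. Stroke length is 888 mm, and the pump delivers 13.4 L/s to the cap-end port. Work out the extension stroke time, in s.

Cap-side area A_cap = π/4 × (232 mm)² = 42270 mm^2
Swept volume V = A × L; t = V / Q = A·L / Q

t ≈ 2.80 s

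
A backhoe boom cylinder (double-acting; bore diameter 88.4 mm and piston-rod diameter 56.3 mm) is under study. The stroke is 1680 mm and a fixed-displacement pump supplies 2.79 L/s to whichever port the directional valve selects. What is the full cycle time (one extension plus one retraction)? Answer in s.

t ≈ 5.89 s

Cap-side area A_cap = π/4 × (88.4 mm)² = 6138 mm^2
Rod-side annular area A_ann = π/4 × (88.4² − 56.3²) = 3648 mm^2
t_ext = A_cap·L/Q = 3.696 s
t_ret = A_ann·L/Q = 2.197 s
t_cycle = t_ext + t_ret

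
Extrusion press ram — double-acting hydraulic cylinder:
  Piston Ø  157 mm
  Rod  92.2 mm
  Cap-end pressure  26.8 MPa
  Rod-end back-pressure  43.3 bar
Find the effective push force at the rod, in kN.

Cap-side area A_cap = π/4 × (157 mm)² = 19360 mm^2
Rod-side annular area A_ann = π/4 × (157² − 92.2²) = 12680 mm^2
Net thrust = P_cap·A_cap − P_rod·A_ann = 518.8 kN − 54.92 kN

F ≈ 464 kN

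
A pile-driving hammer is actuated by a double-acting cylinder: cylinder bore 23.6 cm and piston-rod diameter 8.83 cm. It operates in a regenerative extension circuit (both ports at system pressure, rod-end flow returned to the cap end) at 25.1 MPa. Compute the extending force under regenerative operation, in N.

F ≈ 1.54e5 N

With equal pressure on both faces, forces on the annular region cancel; the net push is pressure × rod cross-section.
Rod cross-section A_rod = π/4 × (8.83 cm)² = 61.24 cm^2
F = P × A_rod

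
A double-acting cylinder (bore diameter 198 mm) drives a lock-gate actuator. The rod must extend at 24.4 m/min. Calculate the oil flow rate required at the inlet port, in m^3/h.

Cap-side area A_cap = π/4 × (198 mm)² = 30790 mm^2
Q = A × v

Q ≈ 45.1 m^3/h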